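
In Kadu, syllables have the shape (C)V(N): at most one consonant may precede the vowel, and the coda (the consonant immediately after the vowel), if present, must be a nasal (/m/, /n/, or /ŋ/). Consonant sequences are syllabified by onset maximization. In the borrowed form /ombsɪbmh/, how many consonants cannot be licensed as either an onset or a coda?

The consonants /b/, /b/, /m/, /h/ cannot be parsed into a legal (C)V(N) syllable (only a nasal (/m/, /n/, or /ŋ/) is licensed in coda position; onsets are limited to one consonant).

4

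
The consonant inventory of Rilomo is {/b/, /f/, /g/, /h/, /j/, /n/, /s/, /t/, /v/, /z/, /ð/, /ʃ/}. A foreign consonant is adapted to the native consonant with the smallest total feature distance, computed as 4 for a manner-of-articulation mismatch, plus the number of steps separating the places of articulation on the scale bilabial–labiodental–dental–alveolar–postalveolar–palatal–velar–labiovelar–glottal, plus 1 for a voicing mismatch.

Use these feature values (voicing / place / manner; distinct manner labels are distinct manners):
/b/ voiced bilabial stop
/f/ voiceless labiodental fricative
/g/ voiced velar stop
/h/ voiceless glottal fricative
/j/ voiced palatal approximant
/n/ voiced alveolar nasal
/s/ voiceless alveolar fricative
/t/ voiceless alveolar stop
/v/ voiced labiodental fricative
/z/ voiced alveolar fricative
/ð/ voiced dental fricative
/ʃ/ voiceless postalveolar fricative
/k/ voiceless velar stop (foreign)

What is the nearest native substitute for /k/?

/g/ is closest: same manner (stop), place distance 0 (velar→velar), voicing differs (+1); total 1. Next closest is /t/ at distance 3.

g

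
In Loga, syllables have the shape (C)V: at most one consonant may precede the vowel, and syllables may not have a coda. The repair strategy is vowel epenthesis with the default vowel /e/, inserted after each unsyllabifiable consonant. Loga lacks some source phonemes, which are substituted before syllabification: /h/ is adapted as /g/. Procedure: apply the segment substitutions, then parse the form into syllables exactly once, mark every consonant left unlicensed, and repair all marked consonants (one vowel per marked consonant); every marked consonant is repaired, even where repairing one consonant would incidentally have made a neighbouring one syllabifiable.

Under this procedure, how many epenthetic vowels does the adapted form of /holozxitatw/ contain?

3

After substitution the input is /golozxitatw/.
The unsyllabifiable consonants are /z/, /t/, /w/; each receives one epenthetic vowel.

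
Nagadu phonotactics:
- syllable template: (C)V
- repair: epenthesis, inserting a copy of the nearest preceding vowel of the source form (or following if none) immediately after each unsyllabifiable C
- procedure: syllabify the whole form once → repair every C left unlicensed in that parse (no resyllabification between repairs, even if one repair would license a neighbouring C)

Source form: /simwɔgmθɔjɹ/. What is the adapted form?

Syllabifying with onset maximization leaves /m/, /g/, /m/, /j/, /ɹ/ stranded (no codas are permitted; onsets are limited to one consonant).
Each unlicensed consonant becomes the onset of a new syllable: /m/ → /mi/, /g/ → /gɔ/, /m/ → /mɔ/, /j/ → /jɔ/, /ɹ/ → /ɹɔ/.

simiwɔgɔmɔθɔjɔɹɔ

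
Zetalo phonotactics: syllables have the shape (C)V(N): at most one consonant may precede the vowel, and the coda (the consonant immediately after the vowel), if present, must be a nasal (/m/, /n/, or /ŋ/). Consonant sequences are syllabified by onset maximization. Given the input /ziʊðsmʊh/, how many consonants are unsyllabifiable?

3

Under (C)V(N), the unsyllabifiable consonants are /ð/, /s/, /h/ (only a nasal (/m/, /n/, or /ŋ/) is licensed in coda position; onsets are limited to one consonant).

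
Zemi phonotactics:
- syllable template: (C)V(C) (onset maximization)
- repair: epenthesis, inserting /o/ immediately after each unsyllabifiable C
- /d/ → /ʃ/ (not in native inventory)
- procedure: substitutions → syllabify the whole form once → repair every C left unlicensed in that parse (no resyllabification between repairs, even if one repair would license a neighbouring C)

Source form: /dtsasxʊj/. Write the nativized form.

Substitution: /d/ → /ʃ/, giving /ʃtsasxʊj/.
Under (C)V(C), the unsyllabifiable consonants are /ʃ/, /t/ (at most one coda consonant is licensed; onsets are limited to one consonant).
Epenthesis after each stranded consonant: /ʃ/ → /ʃo/, /t/ → /to/.

ʃotosasxʊj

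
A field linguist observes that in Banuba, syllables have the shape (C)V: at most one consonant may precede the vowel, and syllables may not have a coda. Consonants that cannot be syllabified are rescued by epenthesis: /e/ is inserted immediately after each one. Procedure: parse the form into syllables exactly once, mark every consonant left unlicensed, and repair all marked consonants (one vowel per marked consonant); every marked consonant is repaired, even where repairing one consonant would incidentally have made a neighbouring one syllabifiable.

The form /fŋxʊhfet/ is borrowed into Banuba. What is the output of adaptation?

feŋexʊhefete

Under (C)V, the unsyllabifiable consonants are /f/, /ŋ/, /h/, /t/ (no codas are permitted; onsets are limited to one consonant).
Each unlicensed consonant becomes the onset of a new syllable: /f/ → /fe/, /ŋ/ → /ŋe/, /h/ → /he/, /t/ → /te/.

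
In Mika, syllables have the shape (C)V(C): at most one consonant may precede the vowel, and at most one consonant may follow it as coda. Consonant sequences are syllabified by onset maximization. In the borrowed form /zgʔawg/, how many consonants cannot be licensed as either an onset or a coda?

3

The consonants /z/, /g/, /g/ cannot be parsed into a legal (C)V(C) syllable (at most one coda consonant is licensed; onsets are limited to one consonant).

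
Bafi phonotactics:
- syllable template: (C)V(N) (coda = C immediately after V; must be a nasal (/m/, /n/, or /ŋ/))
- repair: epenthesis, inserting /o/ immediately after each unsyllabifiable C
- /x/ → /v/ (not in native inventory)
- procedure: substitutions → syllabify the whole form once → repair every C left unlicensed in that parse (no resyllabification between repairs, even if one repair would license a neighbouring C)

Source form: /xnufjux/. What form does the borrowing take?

Substitution: /x/ → /v/, giving /vnufjuv/.
Under (C)V(N), the unsyllabifiable consonants are /v/, /f/, /v/ (only a nasal (/m/, /n/, or /ŋ/) is licensed in coda position; onsets are limited to one consonant).
Each unlicensed consonant becomes the onset of a new syllable: /v/ → /vo/, /f/ → /fo/, /v/ → /vo/.

vonufojuvo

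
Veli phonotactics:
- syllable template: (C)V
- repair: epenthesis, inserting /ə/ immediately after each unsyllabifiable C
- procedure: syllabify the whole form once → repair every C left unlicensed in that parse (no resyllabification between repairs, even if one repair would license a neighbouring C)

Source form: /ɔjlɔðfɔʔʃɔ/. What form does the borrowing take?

ɔjəlɔðəfɔʔəʃɔ

Under (C)V, the unsyllabifiable consonants are /j/, /ð/, /ʔ/ (no codas are permitted; onsets are limited to one consonant).
Each unlicensed consonant becomes the onset of a new syllable: /j/ → /jə/, /ð/ → /ðə/, /ʔ/ → /ʔə/.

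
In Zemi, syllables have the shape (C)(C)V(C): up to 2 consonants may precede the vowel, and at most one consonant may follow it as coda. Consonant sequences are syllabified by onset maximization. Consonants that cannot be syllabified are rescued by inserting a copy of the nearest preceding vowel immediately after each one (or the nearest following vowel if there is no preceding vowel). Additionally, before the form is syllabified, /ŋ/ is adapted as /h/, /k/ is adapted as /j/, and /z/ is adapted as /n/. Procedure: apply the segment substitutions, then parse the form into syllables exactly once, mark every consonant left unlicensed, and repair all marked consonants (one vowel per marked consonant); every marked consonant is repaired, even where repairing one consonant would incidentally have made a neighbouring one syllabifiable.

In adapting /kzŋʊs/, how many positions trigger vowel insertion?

After substitution the input is /jnhʊs/.
The unsyllabifiable consonants are /j/; each receives one epenthetic vowel.

1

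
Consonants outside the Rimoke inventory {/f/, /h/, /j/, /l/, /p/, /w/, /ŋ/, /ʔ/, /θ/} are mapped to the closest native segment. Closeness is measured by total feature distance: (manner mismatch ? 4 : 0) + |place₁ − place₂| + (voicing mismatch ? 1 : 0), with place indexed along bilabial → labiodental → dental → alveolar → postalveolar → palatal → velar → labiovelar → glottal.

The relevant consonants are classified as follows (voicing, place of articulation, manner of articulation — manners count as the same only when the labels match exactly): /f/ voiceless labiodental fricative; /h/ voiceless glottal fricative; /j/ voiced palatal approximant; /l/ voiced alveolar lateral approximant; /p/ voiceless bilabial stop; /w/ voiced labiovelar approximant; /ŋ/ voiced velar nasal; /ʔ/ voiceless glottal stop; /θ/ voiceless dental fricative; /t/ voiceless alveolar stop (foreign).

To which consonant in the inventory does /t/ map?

/p/ is closest: same manner (stop), place distance 3 (alveolar→bilabial), same voicing; total 3. Next closest is /l/ at distance 5.

p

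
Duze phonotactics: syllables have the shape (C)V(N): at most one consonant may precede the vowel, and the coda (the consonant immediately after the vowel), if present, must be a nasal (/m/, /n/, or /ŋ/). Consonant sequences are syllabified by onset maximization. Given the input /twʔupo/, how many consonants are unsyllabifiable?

2

Syllabifying with onset maximization leaves /t/, /w/ stranded (only a nasal (/m/, /n/, or /ŋ/) is licensed in coda position; onsets are limited to one consonant).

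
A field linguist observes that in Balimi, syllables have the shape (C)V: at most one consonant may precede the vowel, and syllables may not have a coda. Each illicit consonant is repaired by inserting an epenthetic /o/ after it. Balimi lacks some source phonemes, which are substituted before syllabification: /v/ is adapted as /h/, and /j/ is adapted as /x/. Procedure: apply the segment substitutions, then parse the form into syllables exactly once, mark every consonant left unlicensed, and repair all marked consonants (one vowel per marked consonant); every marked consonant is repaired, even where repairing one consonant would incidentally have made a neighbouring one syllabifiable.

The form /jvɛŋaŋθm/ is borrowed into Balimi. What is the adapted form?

Substitution: /j/ → /x/, /v/ → /h/, giving /xhɛŋaŋθm/.
Syllabifying with onset maximization leaves /x/, /ŋ/, /θ/, /m/ stranded (no codas are permitted; onsets are limited to one consonant).
Each unlicensed consonant becomes the onset of a new syllable: /x/ → /xo/, /ŋ/ → /ŋo/, /θ/ → /θo/, /m/ → /mo/.

xohɛŋaŋoθomo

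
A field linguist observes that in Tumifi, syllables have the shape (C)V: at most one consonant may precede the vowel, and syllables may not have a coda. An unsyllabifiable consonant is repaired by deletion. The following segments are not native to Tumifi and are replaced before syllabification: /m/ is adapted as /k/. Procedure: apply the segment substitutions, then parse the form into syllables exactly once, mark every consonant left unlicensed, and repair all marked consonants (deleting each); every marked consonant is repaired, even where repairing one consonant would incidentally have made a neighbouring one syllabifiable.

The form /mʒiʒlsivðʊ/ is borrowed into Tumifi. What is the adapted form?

Substitution: /m/ → /k/, giving /kʒiʒlsivðʊ/.
The consonants /k/, /ʒ/, /l/, /v/ cannot be parsed into a legal (C)V syllable (no codas are permitted; onsets are limited to one consonant).
Deleting the stranded consonants removes /k/, /ʒ/, /l/, /v/.

ʒisiðʊ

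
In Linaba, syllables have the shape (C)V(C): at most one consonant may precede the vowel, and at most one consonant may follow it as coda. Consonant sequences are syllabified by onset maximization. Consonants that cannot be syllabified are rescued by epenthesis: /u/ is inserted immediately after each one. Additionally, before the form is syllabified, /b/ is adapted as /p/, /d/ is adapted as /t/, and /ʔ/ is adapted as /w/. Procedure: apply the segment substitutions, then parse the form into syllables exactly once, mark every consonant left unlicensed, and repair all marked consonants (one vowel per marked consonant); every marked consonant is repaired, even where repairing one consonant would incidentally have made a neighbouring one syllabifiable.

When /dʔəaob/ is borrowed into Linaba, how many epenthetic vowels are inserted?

After substitution the input is /twəaop/.
The unsyllabifiable consonants are /t/; each receives one epenthetic vowel.

1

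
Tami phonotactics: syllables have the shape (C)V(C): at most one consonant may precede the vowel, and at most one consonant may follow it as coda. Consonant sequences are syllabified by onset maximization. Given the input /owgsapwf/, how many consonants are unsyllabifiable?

The consonants /g/, /w/, /f/ cannot be parsed into a legal (C)V(C) syllable (at most one coda consonant is licensed; onsets are limited to one consonant).

3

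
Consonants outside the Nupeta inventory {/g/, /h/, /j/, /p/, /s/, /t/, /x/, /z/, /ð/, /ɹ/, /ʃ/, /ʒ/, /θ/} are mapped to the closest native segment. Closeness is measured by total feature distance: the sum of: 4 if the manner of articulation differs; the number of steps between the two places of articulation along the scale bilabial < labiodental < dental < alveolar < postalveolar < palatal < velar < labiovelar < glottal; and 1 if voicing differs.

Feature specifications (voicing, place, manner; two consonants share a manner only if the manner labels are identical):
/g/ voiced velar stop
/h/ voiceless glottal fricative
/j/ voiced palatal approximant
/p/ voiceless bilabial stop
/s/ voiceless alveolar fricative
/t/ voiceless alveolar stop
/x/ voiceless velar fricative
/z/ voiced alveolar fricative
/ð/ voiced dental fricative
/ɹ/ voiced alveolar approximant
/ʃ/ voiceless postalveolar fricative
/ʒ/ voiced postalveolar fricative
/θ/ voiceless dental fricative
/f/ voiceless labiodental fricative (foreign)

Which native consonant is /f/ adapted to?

/θ/ is closest: same manner (fricative), place distance 1 (labiodental→dental), same voicing; total 1. Next closest is /s/ at distance 2.

θ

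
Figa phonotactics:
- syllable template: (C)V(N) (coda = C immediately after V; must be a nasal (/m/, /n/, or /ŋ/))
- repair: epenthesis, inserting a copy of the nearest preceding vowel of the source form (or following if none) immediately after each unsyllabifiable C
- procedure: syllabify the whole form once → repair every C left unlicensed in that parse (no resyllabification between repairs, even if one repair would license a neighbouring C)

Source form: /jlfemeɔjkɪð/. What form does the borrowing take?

The consonants /j/, /l/, /j/, /ð/ cannot be parsed into a legal (C)V(N) syllable (only a nasal (/m/, /n/, or /ŋ/) is licensed in coda position; onsets are limited to one consonant).
Epenthesis after each stranded consonant: /j/ → /je/, /l/ → /le/, /j/ → /jɔ/, /ð/ → /ðɪ/.

jelefemeɔjɔkɪðɪ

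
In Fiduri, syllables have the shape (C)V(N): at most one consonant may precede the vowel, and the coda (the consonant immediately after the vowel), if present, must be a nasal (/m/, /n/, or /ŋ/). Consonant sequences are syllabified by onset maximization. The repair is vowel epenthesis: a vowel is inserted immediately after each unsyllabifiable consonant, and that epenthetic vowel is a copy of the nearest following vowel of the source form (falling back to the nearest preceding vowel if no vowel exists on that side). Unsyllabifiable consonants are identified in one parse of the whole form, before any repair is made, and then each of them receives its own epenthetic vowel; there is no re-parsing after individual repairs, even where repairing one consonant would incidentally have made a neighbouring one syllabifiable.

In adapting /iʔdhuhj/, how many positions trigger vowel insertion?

The unsyllabifiable consonants are /ʔ/, /d/, /h/, /j/; each receives one epenthetic vowel.

4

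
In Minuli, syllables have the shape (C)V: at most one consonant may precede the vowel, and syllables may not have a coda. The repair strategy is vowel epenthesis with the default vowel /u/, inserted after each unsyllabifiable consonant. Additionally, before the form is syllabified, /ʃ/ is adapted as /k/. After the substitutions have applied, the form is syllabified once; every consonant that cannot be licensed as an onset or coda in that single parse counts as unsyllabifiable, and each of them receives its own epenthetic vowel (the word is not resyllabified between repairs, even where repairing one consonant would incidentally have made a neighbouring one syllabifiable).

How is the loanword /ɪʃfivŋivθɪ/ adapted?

Substitution: /ʃ/ → /k/, giving /ɪkfivŋivθɪ/.
The consonants /k/, /v/, /v/ cannot be parsed into a legal (C)V syllable (no codas are permitted; onsets are limited to one consonant).
Inserting the epenthetic vowel yields /k/ → /ku/, /v/ → /vu/, /v/ → /vu/.

ɪkufivuŋivuθɪ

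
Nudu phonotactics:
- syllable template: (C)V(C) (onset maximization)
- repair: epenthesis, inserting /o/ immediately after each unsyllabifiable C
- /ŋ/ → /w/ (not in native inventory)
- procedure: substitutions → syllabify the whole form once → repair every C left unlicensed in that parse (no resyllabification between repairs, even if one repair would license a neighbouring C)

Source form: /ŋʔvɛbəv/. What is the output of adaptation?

Substitution: /ŋ/ → /w/, giving /wʔvɛbəv/.
The consonants /w/, /ʔ/ cannot be parsed into a legal (C)V(C) syllable (at most one coda consonant is licensed; onsets are limited to one consonant).
Each unlicensed consonant becomes the onset of a new syllable: /w/ → /wo/, /ʔ/ → /ʔo/.

woʔovɛbəv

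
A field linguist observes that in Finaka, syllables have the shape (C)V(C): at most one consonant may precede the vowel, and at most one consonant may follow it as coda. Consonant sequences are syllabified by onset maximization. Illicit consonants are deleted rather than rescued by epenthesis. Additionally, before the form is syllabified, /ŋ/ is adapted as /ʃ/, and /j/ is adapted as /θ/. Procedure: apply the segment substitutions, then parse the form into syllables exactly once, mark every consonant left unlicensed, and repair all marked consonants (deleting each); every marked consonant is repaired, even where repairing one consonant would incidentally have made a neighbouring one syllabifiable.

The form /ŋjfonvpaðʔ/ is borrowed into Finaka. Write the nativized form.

fonpað

Substitution: /ŋ/ → /ʃ/, /j/ → /θ/, giving /ʃθfonvpaðʔ/.
Syllabifying with onset maximization leaves /ʃ/, /θ/, /v/, /ʔ/ stranded (at most one coda consonant is licensed; onsets are limited to one consonant).
Each unlicensed consonant is deleted: /ʃ/, /θ/, /v/, /ʔ/.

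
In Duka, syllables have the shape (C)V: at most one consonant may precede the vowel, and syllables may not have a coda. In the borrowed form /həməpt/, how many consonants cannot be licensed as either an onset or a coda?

The consonants /p/, /t/ cannot be parsed into a legal (C)V syllable (no codas are permitted; onsets are limited to one consonant).

2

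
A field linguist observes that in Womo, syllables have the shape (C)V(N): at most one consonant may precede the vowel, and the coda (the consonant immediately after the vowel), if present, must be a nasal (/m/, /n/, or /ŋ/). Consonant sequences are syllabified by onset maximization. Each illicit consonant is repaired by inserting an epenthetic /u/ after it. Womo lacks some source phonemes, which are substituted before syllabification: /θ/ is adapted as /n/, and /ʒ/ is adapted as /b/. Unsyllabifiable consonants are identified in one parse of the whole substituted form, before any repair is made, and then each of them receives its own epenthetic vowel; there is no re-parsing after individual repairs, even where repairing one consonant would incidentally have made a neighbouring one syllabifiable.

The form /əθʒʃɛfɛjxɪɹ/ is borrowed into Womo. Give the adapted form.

ənbuʃɛfɛjuxɪɹu

Substitution: /θ/ → /n/, /ʒ/ → /b/, giving /ənbʃɛfɛjxɪɹ/.
Under (C)V(N), the unsyllabifiable consonants are /b/, /j/, /ɹ/ (only a nasal (/m/, /n/, or /ŋ/) is licensed in coda position; onsets are limited to one consonant).
Each unlicensed consonant becomes the onset of a new syllable: /b/ → /bu/, /j/ → /ju/, /ɹ/ → /ɹu/.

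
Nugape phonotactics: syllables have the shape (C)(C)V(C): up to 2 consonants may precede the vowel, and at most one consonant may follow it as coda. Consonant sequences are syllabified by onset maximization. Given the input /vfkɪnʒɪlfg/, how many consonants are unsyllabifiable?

3

Under (C)(C)V(C), the unsyllabifiable consonants are /v/, /f/, /g/ (at most one coda consonant is licensed; onsets may contain at most 2 consonants).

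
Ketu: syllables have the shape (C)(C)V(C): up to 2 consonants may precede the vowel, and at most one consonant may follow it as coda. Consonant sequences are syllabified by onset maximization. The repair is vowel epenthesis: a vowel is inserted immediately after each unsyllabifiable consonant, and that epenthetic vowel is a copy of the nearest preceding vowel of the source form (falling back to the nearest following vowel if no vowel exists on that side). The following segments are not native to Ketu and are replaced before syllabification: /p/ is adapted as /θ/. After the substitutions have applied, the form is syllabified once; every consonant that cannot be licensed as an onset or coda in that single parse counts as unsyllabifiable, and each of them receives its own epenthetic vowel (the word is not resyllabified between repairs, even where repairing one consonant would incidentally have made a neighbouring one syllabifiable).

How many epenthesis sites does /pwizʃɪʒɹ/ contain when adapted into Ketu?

After substitution the input is /θwizʃɪʒɹ/.
The unsyllabifiable consonants are /ɹ/; each receives one epenthetic vowel.

1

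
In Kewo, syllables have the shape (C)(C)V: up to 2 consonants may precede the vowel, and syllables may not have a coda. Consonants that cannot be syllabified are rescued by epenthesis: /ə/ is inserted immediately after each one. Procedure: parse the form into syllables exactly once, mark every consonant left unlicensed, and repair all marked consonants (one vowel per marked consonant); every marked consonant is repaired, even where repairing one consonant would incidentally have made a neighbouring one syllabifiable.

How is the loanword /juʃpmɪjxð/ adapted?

Under (C)(C)V, the unsyllabifiable consonants are /ʃ/, /j/, /x/, /ð/ (no codas are permitted; onsets may contain at most 2 consonants).
Inserting the epenthetic vowel yields /ʃ/ → /ʃə/, /j/ → /jə/, /x/ → /xə/, /ð/ → /ðə/.

juʃəpmɪjəxəðə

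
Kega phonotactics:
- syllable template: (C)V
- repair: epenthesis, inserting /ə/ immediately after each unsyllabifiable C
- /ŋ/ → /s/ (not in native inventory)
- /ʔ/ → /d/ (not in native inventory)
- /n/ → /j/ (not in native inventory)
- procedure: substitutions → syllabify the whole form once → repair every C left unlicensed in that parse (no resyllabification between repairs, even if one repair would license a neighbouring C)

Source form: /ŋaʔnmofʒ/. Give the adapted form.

Substitution: /ŋ/ → /s/, /ʔ/ → /d/, /n/ → /j/, giving /sadjmofʒ/.
Under (C)V, the unsyllabifiable consonants are /d/, /j/, /f/, /ʒ/ (no codas are permitted; onsets are limited to one consonant).
Epenthesis after each stranded consonant: /d/ → /də/, /j/ → /jə/, /f/ → /fə/, /ʒ/ → /ʒə/.

sadəjəmofəʒə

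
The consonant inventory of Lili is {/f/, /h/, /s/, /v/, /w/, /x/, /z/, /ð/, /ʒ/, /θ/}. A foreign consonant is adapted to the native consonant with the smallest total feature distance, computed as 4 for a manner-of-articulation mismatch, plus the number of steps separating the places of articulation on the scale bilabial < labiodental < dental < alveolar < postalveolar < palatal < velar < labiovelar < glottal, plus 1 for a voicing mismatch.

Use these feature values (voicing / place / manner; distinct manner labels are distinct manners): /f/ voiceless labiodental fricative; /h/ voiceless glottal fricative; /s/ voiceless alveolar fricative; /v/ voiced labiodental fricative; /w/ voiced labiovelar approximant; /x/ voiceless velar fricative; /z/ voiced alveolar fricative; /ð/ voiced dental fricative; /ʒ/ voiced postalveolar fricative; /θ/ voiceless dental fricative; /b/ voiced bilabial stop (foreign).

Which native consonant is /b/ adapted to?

v

/v/ is closest: manner differs (stop→fricative, +4), place distance 1 (bilabial→labiodental), same voicing; total 5. Next closest is /f/ at distance 6.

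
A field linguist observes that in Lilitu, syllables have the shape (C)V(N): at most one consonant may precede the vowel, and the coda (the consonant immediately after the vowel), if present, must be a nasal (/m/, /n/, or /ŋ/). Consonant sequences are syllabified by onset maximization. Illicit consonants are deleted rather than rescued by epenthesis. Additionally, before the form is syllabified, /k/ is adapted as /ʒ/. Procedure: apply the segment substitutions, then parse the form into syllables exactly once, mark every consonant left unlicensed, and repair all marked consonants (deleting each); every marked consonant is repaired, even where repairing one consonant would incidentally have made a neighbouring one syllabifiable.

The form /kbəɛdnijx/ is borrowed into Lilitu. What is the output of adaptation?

bəɛni

Substitution: /k/ → /ʒ/, giving /ʒbəɛdnijx/.
The consonants /ʒ/, /d/, /j/, /x/ cannot be parsed into a legal (C)V(N) syllable (only a nasal (/m/, /n/, or /ŋ/) is licensed in coda position; onsets are limited to one consonant).
Each unlicensed consonant is deleted: /ʒ/, /d/, /j/, /x/.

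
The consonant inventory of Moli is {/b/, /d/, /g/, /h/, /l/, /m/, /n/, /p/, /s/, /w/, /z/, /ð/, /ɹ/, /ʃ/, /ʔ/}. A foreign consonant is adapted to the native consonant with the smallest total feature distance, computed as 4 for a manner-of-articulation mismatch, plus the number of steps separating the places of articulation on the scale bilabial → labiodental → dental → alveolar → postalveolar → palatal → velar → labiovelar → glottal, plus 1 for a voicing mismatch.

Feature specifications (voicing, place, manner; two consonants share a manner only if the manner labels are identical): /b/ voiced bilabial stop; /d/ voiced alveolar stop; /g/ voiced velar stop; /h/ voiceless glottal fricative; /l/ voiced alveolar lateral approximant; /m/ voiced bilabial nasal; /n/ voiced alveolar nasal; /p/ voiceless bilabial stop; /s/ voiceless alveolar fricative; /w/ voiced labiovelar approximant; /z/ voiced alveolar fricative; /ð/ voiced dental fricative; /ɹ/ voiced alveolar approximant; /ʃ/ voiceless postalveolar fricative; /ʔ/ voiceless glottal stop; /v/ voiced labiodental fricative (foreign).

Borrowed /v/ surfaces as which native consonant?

/ð/ is closest: same manner (fricative), place distance 1 (labiodental→dental), same voicing; total 1. Next closest is /z/ at distance 2.

ð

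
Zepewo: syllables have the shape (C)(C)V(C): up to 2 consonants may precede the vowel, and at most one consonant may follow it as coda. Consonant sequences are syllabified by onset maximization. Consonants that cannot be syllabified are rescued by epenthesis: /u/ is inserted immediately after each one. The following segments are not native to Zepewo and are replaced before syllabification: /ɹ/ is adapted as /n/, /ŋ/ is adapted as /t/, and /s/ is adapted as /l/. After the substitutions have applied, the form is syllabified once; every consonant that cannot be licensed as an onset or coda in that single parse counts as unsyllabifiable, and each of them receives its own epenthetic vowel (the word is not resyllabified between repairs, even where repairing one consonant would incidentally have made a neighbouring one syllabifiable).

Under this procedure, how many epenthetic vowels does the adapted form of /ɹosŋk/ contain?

After substitution the input is /noltk/.
The unsyllabifiable consonants are /t/, /k/; each receives one epenthetic vowel.

2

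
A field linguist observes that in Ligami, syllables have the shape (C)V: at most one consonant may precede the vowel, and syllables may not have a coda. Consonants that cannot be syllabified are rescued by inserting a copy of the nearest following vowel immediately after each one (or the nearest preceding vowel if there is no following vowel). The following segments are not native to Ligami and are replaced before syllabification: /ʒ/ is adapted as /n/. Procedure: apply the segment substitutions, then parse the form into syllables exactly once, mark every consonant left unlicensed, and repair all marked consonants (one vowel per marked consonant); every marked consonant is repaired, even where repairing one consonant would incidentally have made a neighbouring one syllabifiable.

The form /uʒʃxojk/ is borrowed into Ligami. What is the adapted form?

unoʃoxojoko

Substitution: /ʒ/ → /n/, giving /unʃxojk/.
The consonants /n/, /ʃ/, /j/, /k/ cannot be parsed into a legal (C)V syllable (no codas are permitted; onsets are limited to one consonant).
Each unlicensed consonant becomes the onset of a new syllable: /n/ → /no/, /ʃ/ → /ʃo/, /j/ → /jo/, /k/ → /ko/.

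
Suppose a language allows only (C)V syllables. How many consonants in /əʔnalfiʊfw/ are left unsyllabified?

The consonants /ʔ/, /l/, /f/, /w/ cannot be parsed into a legal (C)V syllable (no codas are permitted; onsets are limited to one consonant).

4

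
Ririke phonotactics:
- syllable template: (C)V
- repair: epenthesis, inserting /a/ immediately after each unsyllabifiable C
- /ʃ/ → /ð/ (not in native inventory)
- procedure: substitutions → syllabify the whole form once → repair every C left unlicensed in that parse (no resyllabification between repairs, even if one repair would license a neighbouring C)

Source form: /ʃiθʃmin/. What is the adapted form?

ðiθaðamina

Substitution: /ʃ/ → /ð/, giving /ðiθðmin/.
Syllabifying with onset maximization leaves /θ/, /ð/, /n/ stranded (no codas are permitted; onsets are limited to one consonant).
Each unlicensed consonant becomes the onset of a new syllable: /θ/ → /θa/, /ð/ → /ða/, /n/ → /na/.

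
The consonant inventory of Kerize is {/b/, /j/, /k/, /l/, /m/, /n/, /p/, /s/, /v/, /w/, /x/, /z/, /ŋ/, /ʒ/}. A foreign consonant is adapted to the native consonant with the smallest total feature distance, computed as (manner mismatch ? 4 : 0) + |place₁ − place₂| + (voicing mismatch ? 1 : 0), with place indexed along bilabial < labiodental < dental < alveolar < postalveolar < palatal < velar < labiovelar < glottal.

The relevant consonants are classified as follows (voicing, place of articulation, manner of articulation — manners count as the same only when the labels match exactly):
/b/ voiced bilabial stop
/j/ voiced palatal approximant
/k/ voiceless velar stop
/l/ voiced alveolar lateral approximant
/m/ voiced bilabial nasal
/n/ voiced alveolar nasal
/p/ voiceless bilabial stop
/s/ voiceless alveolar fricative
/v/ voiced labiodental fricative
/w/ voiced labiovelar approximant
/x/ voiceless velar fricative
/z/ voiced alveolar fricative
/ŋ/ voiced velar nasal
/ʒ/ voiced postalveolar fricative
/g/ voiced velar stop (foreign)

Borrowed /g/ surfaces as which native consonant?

/k/ is closest: same manner (stop), place distance 0 (velar→velar), voicing differs (+1); total 1. Next closest is /ŋ/ at distance 4.

k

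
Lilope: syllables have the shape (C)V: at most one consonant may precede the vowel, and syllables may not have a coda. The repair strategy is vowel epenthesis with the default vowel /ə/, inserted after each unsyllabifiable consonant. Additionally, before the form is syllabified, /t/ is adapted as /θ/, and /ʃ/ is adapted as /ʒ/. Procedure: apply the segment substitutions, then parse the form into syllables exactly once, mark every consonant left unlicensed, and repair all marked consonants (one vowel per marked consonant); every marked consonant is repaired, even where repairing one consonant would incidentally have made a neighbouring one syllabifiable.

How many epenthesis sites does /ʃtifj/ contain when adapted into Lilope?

After substitution the input is /ʒθifj/.
The unsyllabifiable consonants are /ʒ/, /f/, /j/; each receives one epenthetic vowel.

3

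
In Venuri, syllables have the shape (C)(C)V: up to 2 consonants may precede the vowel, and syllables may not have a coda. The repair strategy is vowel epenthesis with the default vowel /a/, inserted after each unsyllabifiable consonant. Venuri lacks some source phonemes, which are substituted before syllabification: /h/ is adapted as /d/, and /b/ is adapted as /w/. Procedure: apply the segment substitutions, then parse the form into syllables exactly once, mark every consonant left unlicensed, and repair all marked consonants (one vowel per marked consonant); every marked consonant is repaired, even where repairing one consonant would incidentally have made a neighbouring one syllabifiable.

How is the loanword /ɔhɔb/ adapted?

ɔdɔwa

Substitution: /h/ → /d/, /b/ → /w/, giving /ɔdɔw/.
Syllabifying with onset maximization leaves /w/ stranded (no codas are permitted; onsets may contain at most 2 consonants).
Epenthesis after each stranded consonant: /w/ → /wa/.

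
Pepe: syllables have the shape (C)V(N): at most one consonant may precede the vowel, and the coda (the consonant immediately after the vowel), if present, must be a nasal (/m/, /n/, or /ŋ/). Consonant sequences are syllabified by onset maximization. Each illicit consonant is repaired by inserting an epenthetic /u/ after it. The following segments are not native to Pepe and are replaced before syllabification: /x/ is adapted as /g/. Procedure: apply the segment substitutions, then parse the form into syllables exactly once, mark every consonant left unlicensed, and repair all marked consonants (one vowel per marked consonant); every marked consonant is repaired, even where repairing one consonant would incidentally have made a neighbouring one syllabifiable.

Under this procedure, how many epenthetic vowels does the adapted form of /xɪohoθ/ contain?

1

After substitution the input is /gɪohoθ/.
The unsyllabifiable consonants are /θ/; each receives one epenthetic vowel.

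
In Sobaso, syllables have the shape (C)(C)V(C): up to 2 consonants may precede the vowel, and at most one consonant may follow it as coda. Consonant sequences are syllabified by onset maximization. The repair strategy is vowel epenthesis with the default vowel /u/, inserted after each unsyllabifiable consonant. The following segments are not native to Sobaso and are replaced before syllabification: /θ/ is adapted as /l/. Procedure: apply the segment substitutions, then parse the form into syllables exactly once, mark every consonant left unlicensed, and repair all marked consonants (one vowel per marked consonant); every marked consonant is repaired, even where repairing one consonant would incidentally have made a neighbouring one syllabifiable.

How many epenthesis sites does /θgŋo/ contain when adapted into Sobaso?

1

After substitution the input is /lgŋo/.
The unsyllabifiable consonants are /l/; each receives one epenthetic vowel.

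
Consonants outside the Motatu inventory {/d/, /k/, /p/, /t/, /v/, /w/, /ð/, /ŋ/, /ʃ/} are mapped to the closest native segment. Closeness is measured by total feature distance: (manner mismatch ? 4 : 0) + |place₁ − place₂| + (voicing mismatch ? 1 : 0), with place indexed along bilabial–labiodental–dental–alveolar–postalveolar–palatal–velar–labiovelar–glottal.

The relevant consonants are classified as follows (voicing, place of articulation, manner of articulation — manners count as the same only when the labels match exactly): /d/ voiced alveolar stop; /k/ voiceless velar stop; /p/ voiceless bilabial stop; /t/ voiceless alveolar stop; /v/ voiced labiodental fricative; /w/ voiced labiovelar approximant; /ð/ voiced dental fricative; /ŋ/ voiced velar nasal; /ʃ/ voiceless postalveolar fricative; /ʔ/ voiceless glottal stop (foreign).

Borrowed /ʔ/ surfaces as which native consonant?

/k/ is closest: same manner (stop), place distance 2 (glottal→velar), same voicing; total 2. Next closest is /t/ at distance 5.

k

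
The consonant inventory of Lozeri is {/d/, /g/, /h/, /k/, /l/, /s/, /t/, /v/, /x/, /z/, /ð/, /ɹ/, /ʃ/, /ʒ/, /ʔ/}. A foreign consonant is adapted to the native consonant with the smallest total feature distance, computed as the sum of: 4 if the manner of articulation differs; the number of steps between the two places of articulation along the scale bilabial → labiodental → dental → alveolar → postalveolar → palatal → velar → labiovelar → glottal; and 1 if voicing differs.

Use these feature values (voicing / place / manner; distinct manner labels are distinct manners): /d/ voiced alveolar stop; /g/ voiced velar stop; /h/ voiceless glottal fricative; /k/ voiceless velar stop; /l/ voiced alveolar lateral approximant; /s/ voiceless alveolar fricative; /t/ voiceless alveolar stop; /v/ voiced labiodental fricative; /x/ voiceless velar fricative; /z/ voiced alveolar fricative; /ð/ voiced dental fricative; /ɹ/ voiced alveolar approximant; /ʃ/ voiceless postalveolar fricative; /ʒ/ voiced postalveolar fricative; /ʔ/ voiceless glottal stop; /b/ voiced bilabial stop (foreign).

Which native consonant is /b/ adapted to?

d

/d/ is closest: same manner (stop), place distance 3 (bilabial→alveolar), same voicing; total 3. Next closest is /t/ at distance 4.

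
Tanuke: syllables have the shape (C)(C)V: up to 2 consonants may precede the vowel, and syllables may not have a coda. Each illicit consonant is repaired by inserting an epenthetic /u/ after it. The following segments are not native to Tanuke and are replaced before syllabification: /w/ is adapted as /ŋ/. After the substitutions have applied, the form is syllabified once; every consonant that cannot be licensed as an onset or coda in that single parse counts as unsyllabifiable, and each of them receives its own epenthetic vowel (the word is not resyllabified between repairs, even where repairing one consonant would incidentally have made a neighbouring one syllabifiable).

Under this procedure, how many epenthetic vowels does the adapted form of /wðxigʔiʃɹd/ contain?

After substitution the input is /ŋðxigʔiʃɹd/.
The unsyllabifiable consonants are /ŋ/, /ʃ/, /ɹ/, /d/; each receives one epenthetic vowel.

4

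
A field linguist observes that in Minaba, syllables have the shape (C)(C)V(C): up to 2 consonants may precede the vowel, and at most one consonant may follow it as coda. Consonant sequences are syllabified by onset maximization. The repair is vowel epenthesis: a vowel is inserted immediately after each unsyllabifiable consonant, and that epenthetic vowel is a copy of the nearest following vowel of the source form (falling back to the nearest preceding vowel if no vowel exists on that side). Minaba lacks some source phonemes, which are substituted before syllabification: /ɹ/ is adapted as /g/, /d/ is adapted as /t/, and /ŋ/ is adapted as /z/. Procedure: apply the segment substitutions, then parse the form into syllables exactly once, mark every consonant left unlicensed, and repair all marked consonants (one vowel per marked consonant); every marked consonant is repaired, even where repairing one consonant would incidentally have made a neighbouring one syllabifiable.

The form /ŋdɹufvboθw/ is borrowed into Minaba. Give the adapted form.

Substitution: /ŋ/ → /z/, /d/ → /t/, /ɹ/ → /g/, giving /ztgufvboθw/.
Under (C)(C)V(C), the unsyllabifiable consonants are /z/, /w/ (at most one coda consonant is licensed; onsets may contain at most 2 consonants).
Each unlicensed consonant becomes the onset of a new syllable: /z/ → /zu/, /w/ → /wo/.

zutgufvboθwo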